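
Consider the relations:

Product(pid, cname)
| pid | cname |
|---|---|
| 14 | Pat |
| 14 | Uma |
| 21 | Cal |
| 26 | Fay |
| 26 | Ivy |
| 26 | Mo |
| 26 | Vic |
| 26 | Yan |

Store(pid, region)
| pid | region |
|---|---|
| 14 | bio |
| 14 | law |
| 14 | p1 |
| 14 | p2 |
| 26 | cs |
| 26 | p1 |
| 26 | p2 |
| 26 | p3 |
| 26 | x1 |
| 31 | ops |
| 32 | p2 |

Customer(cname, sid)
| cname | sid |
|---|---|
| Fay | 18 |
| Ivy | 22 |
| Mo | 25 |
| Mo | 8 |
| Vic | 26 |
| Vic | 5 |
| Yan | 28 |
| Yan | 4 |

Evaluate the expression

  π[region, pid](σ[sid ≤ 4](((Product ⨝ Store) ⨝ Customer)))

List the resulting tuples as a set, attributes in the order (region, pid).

{(cs, 26), (p1, 26), (p2, 26), (p3, 26), (x1, 26)}

Product ⋈ Store (natural join on pid): {(14, Pat, bio), (14, Pat, law), (14, Pat, p1), (14, Pat, p2), (14, Uma, bio), (14, Uma, law), (14, Uma, p1), (14, Uma, p2), (26, Fay, cs), (26, Fay, p1), (26, Fay, p2), (26, Fay, p3), (26, Fay, x1), (26, Ivy, cs), (26, Ivy, p1), (26, Ivy, p2), (26, Ivy, p3), (26, Ivy, x1), (26, Mo, cs), (26, Mo, p1), (26, Mo, p2), (26, Mo, p3), (26, Mo, x1), (26, Vic, cs), (26, Vic, p1), (26, Vic, p2), (26, Vic, p3), (26, Vic, x1), (26, Yan, cs), (26, Yan, p1), (26, Yan, p2), (26, Yan, p3), (26, Yan, x1)}
(Product ⨝ Store) ⋈ Customer (natural join on cname): {(26, Fay, cs, 18), (26, Fay, p1, 18), (26, Fay, p2, 18), (26, Fay, p3, 18), (26, Fay, x1, 18), (26, Ivy, cs, 22), (26, Ivy, p1, 22), (26, Ivy, p2, 22), (26, Ivy, p3, 22), (26, Ivy, x1, 22), (26, Mo, cs, 25), (26, Mo, cs, 8), (26, Mo, p1, 25), (26, Mo, p1, 8), (26, Mo, p2, 25), (26, Mo, p2, 8), (26, Mo, p3, 25), (26, Mo, p3, 8), (26, Mo, x1, 25), (26, Mo, x1, 8), (26, Vic, cs, 26), (26, Vic, cs, 5), (26, Vic, p1, 26), (26, Vic, p1, 5), (26, Vic, p2, 26), (26, Vic, p2, 5), (26, Vic, p3, 26), (26, Vic, p3, 5), (26, Vic, x1, 26), (26, Vic, x1, 5), (26, Yan, cs, 28), (26, Yan, cs, 4), (26, Yan, p1, 28), (26, Yan, p1, 4), (26, Yan, p2, 28), (26, Yan, p2, 4), (26, Yan, p3, 28), (26, Yan, p3, 4), (26, Yan, x1, 28), (26, Yan, x1, 4)}
Selection sid ≤ 4: {(26, Yan, cs, 4), (26, Yan, p1, 4), (26, Yan, p2, 4), (26, Yan, p3, 4), (26, Yan, x1, 4)}
Keep only column(s) region, pid: {(cs, 26), (p1, 26), (p2, 26), (p3, 26), (x1, 26)}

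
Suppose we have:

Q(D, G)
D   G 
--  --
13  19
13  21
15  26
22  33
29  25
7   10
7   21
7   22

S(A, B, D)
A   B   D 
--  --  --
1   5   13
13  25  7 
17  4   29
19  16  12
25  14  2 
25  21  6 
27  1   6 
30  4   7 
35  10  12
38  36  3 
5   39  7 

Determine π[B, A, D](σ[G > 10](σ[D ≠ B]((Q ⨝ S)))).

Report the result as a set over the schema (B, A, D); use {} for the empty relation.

Q ⋈ S (natural join on D): {(13, 19, 1, 5), (13, 21, 1, 5), (29, 25, 17, 4), (7, 10, 13, 25), (7, 10, 30, 4), (7, 10, 5, 39), (7, 21, 13, 25), (7, 21, 30, 4), (7, 21, 5, 39), (7, 22, 13, 25), (7, 22, 30, 4), (7, 22, 5, 39)}
Filtering on D ≠ B leaves {(13, 19, 1, 5), (13, 21, 1, 5), (29, 25, 17, 4), (7, 10, 13, 25), (7, 10, 30, 4), (7, 10, 5, 39), (7, 21, 13, 25), (7, 21, 30, 4), (7, 21, 5, 39), (7, 22, 13, 25), (7, 22, 30, 4), (7, 22, 5, 39)}.
Filtering on G > 10 leaves {(13, 19, 1, 5), (13, 21, 1, 5), (29, 25, 17, 4), (7, 21, 13, 25), (7, 21, 30, 4), (7, 21, 5, 39), (7, 22, 13, 25), (7, 22, 30, 4), (7, 22, 5, 39)}.
Keep only column(s) B, A, D (4 duplicate(s) eliminated): {(25, 13, 7), (39, 5, 7), (4, 17, 29), (4, 30, 7), (5, 1, 13)}

{(25, 13, 7), (39, 5, 7), (4, 17, 29), (4, 30, 7), (5, 1, 13)}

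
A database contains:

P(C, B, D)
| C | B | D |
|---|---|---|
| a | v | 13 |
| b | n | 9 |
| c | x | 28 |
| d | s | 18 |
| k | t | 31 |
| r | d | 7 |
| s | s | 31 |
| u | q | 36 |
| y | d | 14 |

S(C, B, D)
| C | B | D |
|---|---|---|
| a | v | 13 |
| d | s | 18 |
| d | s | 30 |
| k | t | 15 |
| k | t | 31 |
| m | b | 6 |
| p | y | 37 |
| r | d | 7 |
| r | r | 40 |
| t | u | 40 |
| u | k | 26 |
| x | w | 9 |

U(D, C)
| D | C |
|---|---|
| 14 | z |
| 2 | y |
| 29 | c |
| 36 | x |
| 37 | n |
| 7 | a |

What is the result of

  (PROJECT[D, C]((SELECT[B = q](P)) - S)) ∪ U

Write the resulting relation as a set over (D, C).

Apply σ_{B = q}; surviving tuples: {(u, q, 36)}
Difference: {(u, q, 36)} with {(a, v, 13), (d, s, 18), (d, s, 30), (k, t, 15), (k, t, 31), (m, b, 6), (p, y, 37), (r, d, 7), (r, r, 40), (t, u, 40), (u, k, 26), (x, w, 9)} → {(u, q, 36)}
π[D, C]: project onto (D, C) → {(36, u)}
Union: {(36, u)} with {(14, z), (2, y), (29, c), (36, x), (37, n), (7, a)} → {(14, z), (2, y), (29, c), (36, u), (36, x), (37, n), (7, a)}

{(14, z), (2, y), (29, c), (36, u), (36, x), (37, n), (7, a)}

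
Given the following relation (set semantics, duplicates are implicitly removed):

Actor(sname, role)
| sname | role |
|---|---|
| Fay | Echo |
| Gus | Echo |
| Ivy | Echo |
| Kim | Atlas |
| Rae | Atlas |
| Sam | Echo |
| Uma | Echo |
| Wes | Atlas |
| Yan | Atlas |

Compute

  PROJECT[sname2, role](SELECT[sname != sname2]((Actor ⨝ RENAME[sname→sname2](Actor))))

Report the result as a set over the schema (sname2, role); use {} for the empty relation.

ρ[sname→sname2]: schema becomes (sname2, role); tuples unchanged.
Natural join on role: {(Fay, Echo, Fay), (Fay, Echo, Gus), (Fay, Echo, Ivy), (Fay, Echo, Sam), (Fay, Echo, Uma), (Gus, Echo, Fay), (Gus, Echo, Gus), (Gus, Echo, Ivy), (Gus, Echo, Sam), (Gus, Echo, Uma), (Ivy, Echo, Fay), (Ivy, Echo, Gus), (Ivy, Echo, Ivy), (Ivy, Echo, Sam), (Ivy, Echo, Uma), (Kim, Atlas, Kim), (Kim, Atlas, Rae), (Kim, Atlas, Wes), (Kim, Atlas, Yan), (Rae, Atlas, Kim), (Rae, Atlas, Rae), (Rae, Atlas, Wes), (Rae, Atlas, Yan), (Sam, Echo, Fay), (Sam, Echo, Gus), (Sam, Echo, Ivy), (Sam, Echo, Sam), (Sam, Echo, Uma), (Uma, Echo, Fay), (Uma, Echo, Gus), (Uma, Echo, Ivy), (Uma, Echo, Sam), (Uma, Echo, Uma), (Wes, Atlas, Kim), (Wes, Atlas, Rae), (Wes, Atlas, Wes), (Wes, Atlas, Yan), (Yan, Atlas, Kim), (Yan, Atlas, Rae), (Yan, Atlas, Wes), (Yan, Atlas, Yan)}
σ[sname != sname2]: keep tuples satisfying sname != sname2 → {(Fay, Echo, Gus), (Fay, Echo, Ivy), (Fay, Echo, Sam), (Fay, Echo, Uma), (Gus, Echo, Fay), (Gus, Echo, Ivy), (Gus, Echo, Sam), (Gus, Echo, Uma), (Ivy, Echo, Fay), (Ivy, Echo, Gus), (Ivy, Echo, Sam), (Ivy, Echo, Uma), (Kim, Atlas, Rae), (Kim, Atlas, Wes), (Kim, Atlas, Yan), (Rae, Atlas, Kim), (Rae, Atlas, Wes), (Rae, Atlas, Yan), (Sam, Echo, Fay), (Sam, Echo, Gus), (Sam, Echo, Ivy), (Sam, Echo, Uma), (Uma, Echo, Fay), (Uma, Echo, Gus), (Uma, Echo, Ivy), (Uma, Echo, Sam), (Wes, Atlas, Kim), (Wes, Atlas, Rae), (Wes, Atlas, Yan), (Yan, Atlas, Kim), (Yan, Atlas, Rae), (Yan, Atlas, Wes)}
Keep only column(s) sname2, role (23 duplicate(s) eliminated): {(Fay, Echo), (Gus, Echo), (Ivy, Echo), (Kim, Atlas), (Rae, Atlas), (Sam, Echo), (Uma, Echo), (Wes, Atlas), (Yan, Atlas)}

{(Fay, Echo), (Gus, Echo), (Ivy, Echo), (Kim, Atlas), (Rae, Atlas), (Sam, Echo), (Uma, Echo), (Wes, Atlas), (Yan, Atlas)}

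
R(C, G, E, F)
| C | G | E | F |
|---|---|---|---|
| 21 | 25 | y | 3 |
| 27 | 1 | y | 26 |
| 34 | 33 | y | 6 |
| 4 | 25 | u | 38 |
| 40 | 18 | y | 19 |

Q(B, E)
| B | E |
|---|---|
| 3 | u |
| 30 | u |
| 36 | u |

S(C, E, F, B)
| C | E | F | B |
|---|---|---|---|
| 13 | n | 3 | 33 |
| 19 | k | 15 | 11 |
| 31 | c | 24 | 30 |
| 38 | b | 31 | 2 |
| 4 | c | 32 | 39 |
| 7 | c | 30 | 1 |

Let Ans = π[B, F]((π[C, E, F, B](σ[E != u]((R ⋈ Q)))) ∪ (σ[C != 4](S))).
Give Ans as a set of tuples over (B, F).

{(1, 30), (11, 15), (2, 31), (30, 24), (33, 3)}

Natural join on E: {(4, 25, u, 38, 3), (4, 25, u, 38, 30), (4, 25, u, 38, 36)}
Selection E != u: {}
Projecting to C, E, F, B: {}
Selection C != 4: {(13, n, 3, 33), (19, k, 15, 11), (31, c, 24, 30), (38, b, 31, 2), (7, c, 30, 1)}
Taking the union: {(13, n, 3, 33), (19, k, 15, 11), (31, c, 24, 30), (38, b, 31, 2), (7, c, 30, 1)}
Projecting to B, F: {(1, 30), (11, 15), (2, 31), (30, 24), (33, 3)}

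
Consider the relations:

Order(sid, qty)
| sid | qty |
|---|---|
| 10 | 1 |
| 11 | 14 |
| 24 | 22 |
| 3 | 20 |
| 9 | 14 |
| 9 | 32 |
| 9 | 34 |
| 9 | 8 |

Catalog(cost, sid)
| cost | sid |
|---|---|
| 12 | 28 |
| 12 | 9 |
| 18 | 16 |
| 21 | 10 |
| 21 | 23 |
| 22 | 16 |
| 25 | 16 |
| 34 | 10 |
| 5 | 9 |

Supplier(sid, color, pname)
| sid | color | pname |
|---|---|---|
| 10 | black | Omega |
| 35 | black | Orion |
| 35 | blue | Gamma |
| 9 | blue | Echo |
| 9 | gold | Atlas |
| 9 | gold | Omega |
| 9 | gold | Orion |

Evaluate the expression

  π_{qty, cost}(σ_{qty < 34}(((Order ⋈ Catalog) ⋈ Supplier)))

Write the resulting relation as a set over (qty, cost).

Order ⋈ Catalog (natural join on sid): {(10, 1, 21), (10, 1, 34), (9, 14, 12), (9, 14, 5), (9, 32, 12), (9, 32, 5), (9, 34, 12), (9, 34, 5), (9, 8, 12), (9, 8, 5)}
(Order ⋈ Catalog) ⋈ Supplier (natural join on sid): {(10, 1, 21, black, Omega), (10, 1, 34, black, Omega), (9, 14, 12, blue, Echo), (9, 14, 12, gold, Atlas), (9, 14, 12, gold, Omega), (9, 14, 12, gold, Orion), (9, 14, 5, blue, Echo), (9, 14, 5, gold, Atlas), (9, 14, 5, gold, Omega), (9, 14, 5, gold, Orion), (9, 32, 12, blue, Echo), (9, 32, 12, gold, Atlas), (9, 32, 12, gold, Omega), (9, 32, 12, gold, Orion), (9, 32, 5, blue, Echo), (9, 32, 5, gold, Atlas), (9, 32, 5, gold, Omega), (9, 32, 5, gold, Orion), (9, 34, 12, blue, Echo), (9, 34, 12, gold, Atlas), (9, 34, 12, gold, Omega), (9, 34, 12, gold, Orion), (9, 34, 5, blue, Echo), (9, 34, 5, gold, Atlas), (9, 34, 5, gold, Omega), (9, 34, 5, gold, Orion), (9, 8, 12, blue, Echo), (9, 8, 12, gold, Atlas), (9, 8, 12, gold, Omega), (9, 8, 12, gold, Orion), (9, 8, 5, blue, Echo), (9, 8, 5, gold, Atlas), (9, 8, 5, gold, Omega), (9, 8, 5, gold, Orion)}
Apply σ_{qty < 34}; surviving tuples: {(10, 1, 21, black, Omega), (10, 1, 34, black, Omega), (9, 14, 12, blue, Echo), (9, 14, 12, gold, Atlas), (9, 14, 12, gold, Omega), (9, 14, 12, gold, Orion), (9, 14, 5, blue, Echo), (9, 14, 5, gold, Atlas), (9, 14, 5, gold, Omega), (9, 14, 5, gold, Orion), (9, 32, 12, blue, Echo), (9, 32, 12, gold, Atlas), (9, 32, 12, gold, Omega), (9, 32, 12, gold, Orion), (9, 32, 5, blue, Echo), (9, 32, 5, gold, Atlas), (9, 32, 5, gold, Omega), (9, 32, 5, gold, Orion), (9, 8, 12, blue, Echo), (9, 8, 12, gold, Atlas), (9, 8, 12, gold, Omega), (9, 8, 12, gold, Orion), (9, 8, 5, blue, Echo), (9, 8, 5, gold, Atlas), (9, 8, 5, gold, Omega), (9, 8, 5, gold, Orion)}
Keep only column(s) qty, cost (18 duplicate(s) eliminated): {(1, 21), (1, 34), (14, 12), (14, 5), (32, 12), (32, 5), (8, 12), (8, 5)}

{(1, 21), (1, 34), (14, 12), (14, 5), (32, 12), (32, 5), (8, 12), (8, 5)}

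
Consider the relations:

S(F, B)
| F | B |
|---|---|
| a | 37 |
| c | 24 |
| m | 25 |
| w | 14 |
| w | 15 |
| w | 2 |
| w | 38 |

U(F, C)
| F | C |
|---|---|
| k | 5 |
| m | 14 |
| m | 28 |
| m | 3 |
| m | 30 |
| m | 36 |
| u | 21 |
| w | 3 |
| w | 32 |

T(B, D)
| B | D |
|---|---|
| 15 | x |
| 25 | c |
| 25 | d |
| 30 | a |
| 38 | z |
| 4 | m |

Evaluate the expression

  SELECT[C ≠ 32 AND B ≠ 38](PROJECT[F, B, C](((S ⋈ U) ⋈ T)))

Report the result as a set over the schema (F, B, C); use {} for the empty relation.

{(m, 25, 14), (m, 25, 28), (m, 25, 3), (m, 25, 30), (m, 25, 36), (w, 15, 3)}

S ⋈ U (natural join on F): {(m, 25, 14), (m, 25, 28), (m, 25, 3), (m, 25, 30), (m, 25, 36), (w, 14, 3), (w, 14, 32), (w, 15, 3), (w, 15, 32), (w, 2, 3), (w, 2, 32), (w, 38, 3), (w, 38, 32)}
(S ⋈ U) ⋈ T (natural join on B): {(m, 25, 14, c), (m, 25, 14, d), (m, 25, 28, c), (m, 25, 28, d), (m, 25, 3, c), (m, 25, 3, d), (m, 25, 30, c), (m, 25, 30, d), (m, 25, 36, c), (m, 25, 36, d), (w, 15, 3, x), (w, 15, 32, x), (w, 38, 3, z), (w, 38, 32, z)}
π[F, B, C]: project onto (F, B, C) (5 duplicate(s) eliminated) → {(m, 25, 14), (m, 25, 28), (m, 25, 3), (m, 25, 30), (m, 25, 36), (w, 15, 3), (w, 15, 32), (w, 38, 3), (w, 38, 32)}
Filtering on C ≠ 32 AND B ≠ 38 leaves {(m, 25, 14), (m, 25, 28), (m, 25, 3), (m, 25, 30), (m, 25, 36), (w, 15, 3)}.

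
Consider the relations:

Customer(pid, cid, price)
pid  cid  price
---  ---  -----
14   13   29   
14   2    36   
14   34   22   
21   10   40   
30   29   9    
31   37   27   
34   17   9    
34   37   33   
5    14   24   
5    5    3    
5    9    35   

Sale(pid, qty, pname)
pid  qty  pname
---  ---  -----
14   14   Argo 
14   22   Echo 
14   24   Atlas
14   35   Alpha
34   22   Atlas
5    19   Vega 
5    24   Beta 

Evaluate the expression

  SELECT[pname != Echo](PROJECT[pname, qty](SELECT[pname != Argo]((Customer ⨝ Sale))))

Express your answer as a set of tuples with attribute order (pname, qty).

{(Alpha, 35), (Atlas, 22), (Atlas, 24), (Beta, 24), (Vega, 19)}

Joining Customer and Sale on pid yields {(14, 13, 29, 14, Argo), (14, 13, 29, 22, Echo), (14, 13, 29, 24, Atlas), (14, 13, 29, 35, Alpha), (14, 2, 36, 14, Argo), (14, 2, 36, 22, Echo), (14, 2, 36, 24, Atlas), (14, 2, 36, 35, Alpha), (14, 34, 22, 14, Argo), (14, 34, 22, 22, Echo), (14, 34, 22, 24, Atlas), (14, 34, 22, 35, Alpha), (34, 17, 9, 22, Atlas), (34, 37, 33, 22, Atlas), (5, 14, 24, 19, Vega), (5, 14, 24, 24, Beta), (5, 5, 3, 19, Vega), (5, 5, 3, 24, Beta), (5, 9, 35, 19, Vega), (5, 9, 35, 24, Beta)}.
Apply σ_{pname != Argo}; surviving tuples: {(14, 13, 29, 22, Echo), (14, 13, 29, 24, Atlas), (14, 13, 29, 35, Alpha), (14, 2, 36, 22, Echo), (14, 2, 36, 24, Atlas), (14, 2, 36, 35, Alpha), (14, 34, 22, 22, Echo), (14, 34, 22, 24, Atlas), (14, 34, 22, 35, Alpha), (34, 17, 9, 22, Atlas), (34, 37, 33, 22, Atlas), (5, 14, 24, 19, Vega), (5, 14, 24, 24, Beta), (5, 5, 3, 19, Vega), (5, 5, 3, 24, Beta), (5, 9, 35, 19, Vega), (5, 9, 35, 24, Beta)}
Keep only column(s) pname, qty (11 duplicate(s) eliminated): {(Alpha, 35), (Atlas, 22), (Atlas, 24), (Beta, 24), (Echo, 22), (Vega, 19)}
Apply σ_{pname != Echo}; surviving tuples: {(Alpha, 35), (Atlas, 22), (Atlas, 24), (Beta, 24), (Vega, 19)}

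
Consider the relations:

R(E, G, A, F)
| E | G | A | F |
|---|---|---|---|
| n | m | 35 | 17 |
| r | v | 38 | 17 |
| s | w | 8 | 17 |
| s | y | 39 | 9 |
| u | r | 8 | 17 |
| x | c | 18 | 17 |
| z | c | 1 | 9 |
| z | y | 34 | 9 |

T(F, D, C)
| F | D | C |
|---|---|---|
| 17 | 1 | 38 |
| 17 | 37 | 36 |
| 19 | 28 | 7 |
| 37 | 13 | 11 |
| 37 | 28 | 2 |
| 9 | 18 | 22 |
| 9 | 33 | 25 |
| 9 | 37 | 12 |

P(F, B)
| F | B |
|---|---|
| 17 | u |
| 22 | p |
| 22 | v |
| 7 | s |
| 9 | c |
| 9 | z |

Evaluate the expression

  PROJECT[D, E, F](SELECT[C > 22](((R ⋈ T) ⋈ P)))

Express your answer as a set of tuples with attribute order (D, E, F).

{(1, n, 17), (1, r, 17), (1, s, 17), (1, u, 17), (1, x, 17), (33, s, 9), (33, z, 9), (37, n, 17), (37, r, 17), (37, s, 17), (37, u, 17), (37, x, 17)}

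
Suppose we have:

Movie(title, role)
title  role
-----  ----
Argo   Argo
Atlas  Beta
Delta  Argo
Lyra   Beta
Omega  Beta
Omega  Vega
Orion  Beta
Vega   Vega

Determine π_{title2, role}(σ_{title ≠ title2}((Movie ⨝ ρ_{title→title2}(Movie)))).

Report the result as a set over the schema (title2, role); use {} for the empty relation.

ρ[title→title2]: schema becomes (title2, role); tuples unchanged.
Movie ⋈ ρ_{title→title2}(Movie) (natural join on role): {(Argo, Argo, Argo), (Argo, Argo, Delta), (Atlas, Beta, Atlas), (Atlas, Beta, Lyra), (Atlas, Beta, Omega), (Atlas, Beta, Orion), (Delta, Argo, Argo), (Delta, Argo, Delta), (Lyra, Beta, Atlas), (Lyra, Beta, Lyra), (Lyra, Beta, Omega), (Lyra, Beta, Orion), (Omega, Beta, Atlas), (Omega, Beta, Lyra), (Omega, Beta, Omega), (Omega, Beta, Orion), (Omega, Vega, Omega), (Omega, Vega, Vega), (Orion, Beta, Atlas), (Orion, Beta, Lyra), (Orion, Beta, Omega), (Orion, Beta, Orion), (Vega, Vega, Omega), (Vega, Vega, Vega)}
Filtering on title ≠ title2 leaves {(Argo, Argo, Delta), (Atlas, Beta, Lyra), (Atlas, Beta, Omega), (Atlas, Beta, Orion), (Delta, Argo, Argo), (Lyra, Beta, Atlas), (Lyra, Beta, Omega), (Lyra, Beta, Orion), (Omega, Beta, Atlas), (Omega, Beta, Lyra), (Omega, Beta, Orion), (Omega, Vega, Vega), (Orion, Beta, Atlas), (Orion, Beta, Lyra), (Orion, Beta, Omega), (Vega, Vega, Omega)}.
Keep only column(s) title2, role (8 duplicate(s) eliminated): {(Argo, Argo), (Atlas, Beta), (Delta, Argo), (Lyra, Beta), (Omega, Beta), (Omega, Vega), (Orion, Beta), (Vega, Vega)}

{(Argo, Argo), (Atlas, Beta), (Delta, Argo), (Lyra, Beta), (Omega, Beta), (Omega, Vega), (Orion, Beta), (Vega, Vega)}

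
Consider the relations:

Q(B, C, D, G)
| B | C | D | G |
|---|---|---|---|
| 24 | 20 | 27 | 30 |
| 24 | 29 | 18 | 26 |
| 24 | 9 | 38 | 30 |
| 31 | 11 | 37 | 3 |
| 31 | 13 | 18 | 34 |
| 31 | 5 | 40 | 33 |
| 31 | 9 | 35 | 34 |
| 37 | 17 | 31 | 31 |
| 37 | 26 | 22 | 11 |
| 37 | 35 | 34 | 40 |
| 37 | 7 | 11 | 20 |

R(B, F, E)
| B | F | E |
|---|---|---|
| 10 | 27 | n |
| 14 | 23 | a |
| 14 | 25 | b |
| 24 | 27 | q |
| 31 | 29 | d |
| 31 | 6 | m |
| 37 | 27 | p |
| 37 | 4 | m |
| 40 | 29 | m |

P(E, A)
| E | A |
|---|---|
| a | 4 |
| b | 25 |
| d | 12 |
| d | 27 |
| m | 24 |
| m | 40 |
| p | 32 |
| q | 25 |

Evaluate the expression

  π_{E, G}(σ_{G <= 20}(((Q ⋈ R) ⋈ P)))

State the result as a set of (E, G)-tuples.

{(d, 3), (m, 11), (m, 20), (m, 3), (p, 11), (p, 20)}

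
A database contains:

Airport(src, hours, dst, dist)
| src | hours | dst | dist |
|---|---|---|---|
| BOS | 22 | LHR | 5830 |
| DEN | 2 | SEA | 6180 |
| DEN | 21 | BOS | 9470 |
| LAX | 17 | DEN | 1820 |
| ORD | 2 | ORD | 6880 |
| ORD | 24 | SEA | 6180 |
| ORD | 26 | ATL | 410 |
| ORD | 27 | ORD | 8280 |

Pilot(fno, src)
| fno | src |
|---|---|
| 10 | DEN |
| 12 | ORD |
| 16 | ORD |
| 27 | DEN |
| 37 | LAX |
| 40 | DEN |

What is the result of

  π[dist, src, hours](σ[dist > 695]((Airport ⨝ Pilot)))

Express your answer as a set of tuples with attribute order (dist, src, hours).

{(1820, LAX, 17), (6180, DEN, 2), (6180, ORD, 24), (6880, ORD, 2), (8280, ORD, 27), (9470, DEN, 21)}

Natural join on src: {(DEN, 2, SEA, 6180, 10), (DEN, 2, SEA, 6180, 27), (DEN, 2, SEA, 6180, 40), (DEN, 21, BOS, 9470, 10), (DEN, 21, BOS, 9470, 27), (DEN, 21, BOS, 9470, 40), (LAX, 17, DEN, 1820, 37), (ORD, 2, ORD, 6880, 12), (ORD, 2, ORD, 6880, 16), (ORD, 24, SEA, 6180, 12), (ORD, 24, SEA, 6180, 16), (ORD, 26, ATL, 410, 12), (ORD, 26, ATL, 410, 16), (ORD, 27, ORD, 8280, 12), (ORD, 27, ORD, 8280, 16)}
σ[dist > 695]: keep tuples satisfying dist > 695 → {(DEN, 2, SEA, 6180, 10), (DEN, 2, SEA, 6180, 27), (DEN, 2, SEA, 6180, 40), (DEN, 21, BOS, 9470, 10), (DEN, 21, BOS, 9470, 27), (DEN, 21, BOS, 9470, 40), (LAX, 17, DEN, 1820, 37), (ORD, 2, ORD, 6880, 12), (ORD, 2, ORD, 6880, 16), (ORD, 24, SEA, 6180, 12), (ORD, 24, SEA, 6180, 16), (ORD, 27, ORD, 8280, 12), (ORD, 27, ORD, 8280, 16)}
Keep only column(s) dist, src, hours (7 duplicate(s) eliminated): {(1820, LAX, 17), (6180, DEN, 2), (6180, ORD, 24), (6880, ORD, 2), (8280, ORD, 27), (9470, DEN, 21)}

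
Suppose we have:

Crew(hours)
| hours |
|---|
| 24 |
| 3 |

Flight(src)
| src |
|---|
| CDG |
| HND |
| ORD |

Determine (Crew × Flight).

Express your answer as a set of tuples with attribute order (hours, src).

{(24, CDG), (24, HND), (24, ORD), (3, CDG), (3, HND), (3, ORD)}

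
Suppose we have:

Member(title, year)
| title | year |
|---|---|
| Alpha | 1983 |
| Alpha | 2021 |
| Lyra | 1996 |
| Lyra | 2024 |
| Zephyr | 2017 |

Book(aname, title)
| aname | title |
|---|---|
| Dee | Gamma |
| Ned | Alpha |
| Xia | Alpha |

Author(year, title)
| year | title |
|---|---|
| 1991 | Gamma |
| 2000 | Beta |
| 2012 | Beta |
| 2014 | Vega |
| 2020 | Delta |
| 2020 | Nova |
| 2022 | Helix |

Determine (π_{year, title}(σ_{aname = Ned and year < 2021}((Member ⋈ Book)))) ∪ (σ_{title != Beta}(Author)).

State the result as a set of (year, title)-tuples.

Natural join on title: {(Alpha, 1983, Ned), (Alpha, 1983, Xia), (Alpha, 2021, Ned), (Alpha, 2021, Xia)}
Filtering on aname = Ned and year < 2021 leaves {(Alpha, 1983, Ned)}.
π[year, title]: project onto (year, title) → {(1983, Alpha)}
Filtering on title != Beta leaves {(1991, Gamma), (2014, Vega), (2020, Delta), (2020, Nova), (2022, Helix)}.
Set union of the two operands is {(1983, Alpha), (1991, Gamma), (2014, Vega), (2020, Delta), (2020, Nova), (2022, Helix)}.

{(1983, Alpha), (1991, Gamma), (2014, Vega), (2020, Delta), (2020, Nova), (2022, Helix)}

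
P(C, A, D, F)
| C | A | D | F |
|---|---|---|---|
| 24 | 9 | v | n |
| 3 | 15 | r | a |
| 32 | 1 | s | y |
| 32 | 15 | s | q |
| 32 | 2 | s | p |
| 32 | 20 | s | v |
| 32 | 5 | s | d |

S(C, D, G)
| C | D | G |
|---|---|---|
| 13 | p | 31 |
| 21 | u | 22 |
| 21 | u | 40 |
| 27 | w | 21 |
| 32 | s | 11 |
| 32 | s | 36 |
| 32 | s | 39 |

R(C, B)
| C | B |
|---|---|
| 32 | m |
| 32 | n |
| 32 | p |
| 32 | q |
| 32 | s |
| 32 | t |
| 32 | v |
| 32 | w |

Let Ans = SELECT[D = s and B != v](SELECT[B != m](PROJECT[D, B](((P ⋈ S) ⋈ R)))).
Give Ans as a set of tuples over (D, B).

Joining P and S on C, D yields {(32, 1, s, y, 11), (32, 1, s, y, 36), (32, 1, s, y, 39), (32, 15, s, q, 11), (32, 15, s, q, 36), (32, 15, s, q, 39), (32, 2, s, p, 11), (32, 2, s, p, 36), (32, 2, s, p, 39), (32, 20, s, v, 11), (32, 20, s, v, 36), (32, 20, s, v, 39), (32, 5, s, d, 11), (32, 5, s, d, 36), (32, 5, s, d, 39)}.
Joining (P ⋈ S) and R on C yields {(32, 1, s, y, 11, m), (32, 1, s, y, 11, n), (32, 1, s, y, 11, p), (32, 1, s, y, 11, q), (32, 1, s, y, 11, s), (32, 1, s, y, 11, t), (32, 1, s, y, 11, v), (32, 1, s, y, 11, w), (32, 1, s, y, 36, m), (32, 1, s, y, 36, n), (32, 1, s, y, 36, p), (32, 1, s, y, 36, q), (32, 1, s, y, 36, s), (32, 1, s, y, 36, t), (32, 1, s, y, 36, v), (32, 1, s, y, 36, w), (32, 1, s, y, 39, m), (32, 1, s, y, 39, n), (32, 1, s, y, 39, p), (32, 1, s, y, 39, q), (32, 1, s, y, 39, s), (32, 1, s, y, 39, t), (32, 1, s, y, 39, v), (32, 1, s, y, 39, w), (32, 15, s, q, 11, m), (32, 15, s, q, 11, n), (32, 15, s, q, 11, p), (32, 15, s, q, 11, q), (32, 15, s, q, 11, s), (32, 15, s, q, 11, t), (32, 15, s, q, 11, v), (32, 15, s, q, 11, w), (32, 15, s, q, 36, m), (32, 15, s, q, 36, n), (32, 15, s, q, 36, p), (32, 15, s, q, 36, q), (32, 15, s, q, 36, s), (32, 15, s, q, 36, t), (32, 15, s, q, 36, v), (32, 15, s, q, 36, w), (32, 15, s, q, 39, m), (32, 15, s, q, 39, n), (32, 15, s, q, 39, p), (32, 15, s, q, 39, q), (32, 15, s, q, 39, s), (32, 15, s, q, 39, t), (32, 15, s, q, 39, v), (32, 15, s, q, 39, w), (32, 2, s, p, 11, m), (32, 2, s, p, 11, n), (32, 2, s, p, 11, p), (32, 2, s, p, 11, q), (32, 2, s, p, 11, s), (32, 2, s, p, 11, t), (32, 2, s, p, 11, v), (32, 2, s, p, 11, w), (32, 2, s, p, 36, m), (32, 2, s, p, 36, n), (32, 2, s, p, 36, p), (32, 2, s, p, 36, q), (32, 2, s, p, 36, s), (32, 2, s, p, 36, t), (32, 2, s, p, 36, v), (32, 2, s, p, 36, w), (32, 2, s, p, 39, m), (32, 2, s, p, 39, n), (32, 2, s, p, 39, p), (32, 2, s, p, 39, q), (32, 2, s, p, 39, s), (32, 2, s, p, 39, t), (32, 2, s, p, 39, v), (32, 2, s, p, 39, w), (32, 20, s, v, 11, m), (32, 20, s, v, 11, n), (32, 20, s, v, 11, p), (32, 20, s, v, 11, q), (32, 20, s, v, 11, s), (32, 20, s, v, 11, t), (32, 20, s, v, 11, v), (32, 20, s, v, 11, w), (32, 20, s, v, 36, m), (32, 20, s, v, 36, n), (32, 20, s, v, 36, p), (32, 20, s, v, 36, q), (32, 20, s, v, 36, s), (32, 20, s, v, 36, t), (32, 20, s, v, 36, v), (32, 20, s, v, 36, w), (32, 20, s, v, 39, m), (32, 20, s, v, 39, n), (32, 20, s, v, 39, p), (32, 20, s, v, 39, q), (32, 20, s, v, 39, s), (32, 20, s, v, 39, t), (32, 20, s, v, 39, v), (32, 20, s, v, 39, w), (32, 5, s, d, 11, m), (32, 5, s, d, 11, n), (32, 5, s, d, 11, p), (32, 5, s, d, 11, q), (32, 5, s, d, 11, s), (32, 5, s, d, 11, t), (32, 5, s, d, 11, v), (32, 5, s, d, 11, w), (32, 5, s, d, 36, m), (32, 5, s, d, 36, n), (32, 5, s, d, 36, p), (32, 5, s, d, 36, q), (32, 5, s, d, 36, s), (32, 5, s, d, 36, t), (32, 5, s, d, 36, v), (32, 5, s, d, 36, w), (32, 5, s, d, 39, m), (32, 5, s, d, 39, n), (32, 5, s, d, 39, p), (32, 5, s, d, 39, q), (32, 5, s, d, 39, s), (32, 5, s, d, 39, t), (32, 5, s, d, 39, v), (32, 5, s, d, 39, w)}.
Keep only column(s) D, B (112 duplicate(s) eliminated): {(s, m), (s, n), (s, p), (s, q), (s, s), (s, t), (s, v), (s, w)}
Selection B != m: {(s, n), (s, p), (s, q), (s, s), (s, t), (s, v), (s, w)}
Selection D = s and B != v: {(s, n), (s, p), (s, q), (s, s), (s, t), (s, w)}

{(s, n), (s, p), (s, q), (s, s), (s, t), (s, w)}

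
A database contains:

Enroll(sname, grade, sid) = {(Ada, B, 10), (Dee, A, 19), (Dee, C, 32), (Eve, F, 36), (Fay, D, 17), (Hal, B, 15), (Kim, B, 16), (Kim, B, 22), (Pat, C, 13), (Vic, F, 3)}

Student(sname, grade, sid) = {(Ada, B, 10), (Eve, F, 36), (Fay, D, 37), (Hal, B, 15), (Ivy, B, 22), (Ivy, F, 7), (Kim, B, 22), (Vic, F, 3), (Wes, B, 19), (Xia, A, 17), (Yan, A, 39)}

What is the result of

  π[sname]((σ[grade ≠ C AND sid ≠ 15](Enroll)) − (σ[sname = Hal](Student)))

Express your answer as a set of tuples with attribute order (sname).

σ[grade ≠ C AND sid ≠ 15]: keep tuples satisfying grade ≠ C AND sid ≠ 15 → {(Ada, B, 10), (Dee, A, 19), (Eve, F, 36), (Fay, D, 17), (Kim, B, 16), (Kim, B, 22), (Vic, F, 3)}
σ[sname = Hal]: keep tuples satisfying sname = Hal → {(Hal, B, 15)}
Difference: {(Ada, B, 10), (Dee, A, 19), (Eve, F, 36), (Fay, D, 17), (Kim, B, 16), (Kim, B, 22), (Vic, F, 3)} with {(Hal, B, 15)} → {(Ada, B, 10), (Dee, A, 19), (Eve, F, 36), (Fay, D, 17), (Kim, B, 16), (Kim, B, 22), (Vic, F, 3)}
π[sname]: project onto (sname) (1 duplicate(s) eliminated) → {Ada, Dee, Eve, Fay, Kim, Vic}

{Ada, Dee, Eve, Fay, Kim, Vic}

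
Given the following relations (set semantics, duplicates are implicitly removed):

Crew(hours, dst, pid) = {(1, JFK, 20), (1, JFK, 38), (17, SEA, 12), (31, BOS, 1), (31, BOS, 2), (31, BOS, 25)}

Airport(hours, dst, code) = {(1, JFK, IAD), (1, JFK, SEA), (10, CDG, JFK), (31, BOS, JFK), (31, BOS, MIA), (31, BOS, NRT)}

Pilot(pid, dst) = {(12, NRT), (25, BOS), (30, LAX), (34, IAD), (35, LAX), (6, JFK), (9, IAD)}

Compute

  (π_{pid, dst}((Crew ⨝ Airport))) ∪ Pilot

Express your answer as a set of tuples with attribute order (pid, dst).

Natural join on hours, dst: {(1, JFK, 20, IAD), (1, JFK, 20, SEA), (1, JFK, 38, IAD), (1, JFK, 38, SEA), (31, BOS, 1, JFK), (31, BOS, 1, MIA), (31, BOS, 1, NRT), (31, BOS, 2, JFK), (31, BOS, 2, MIA), (31, BOS, 2, NRT), (31, BOS, 25, JFK), (31, BOS, 25, MIA), (31, BOS, 25, NRT)}
π[pid, dst]: project onto (pid, dst) (8 duplicate(s) eliminated) → {(1, BOS), (2, BOS), (20, JFK), (25, BOS), (38, JFK)}
Set union of the two operands is {(1, BOS), (12, NRT), (2, BOS), (20, JFK), (25, BOS), (30, LAX), (34, IAD), (35, LAX), (38, JFK), (6, JFK), (9, IAD)}.

{(1, BOS), (12, NRT), (2, BOS), (20, JFK), (25, BOS), (30, LAX), (34, IAD), (35, LAX), (38, JFK), (6, JFK), (9, IAD)}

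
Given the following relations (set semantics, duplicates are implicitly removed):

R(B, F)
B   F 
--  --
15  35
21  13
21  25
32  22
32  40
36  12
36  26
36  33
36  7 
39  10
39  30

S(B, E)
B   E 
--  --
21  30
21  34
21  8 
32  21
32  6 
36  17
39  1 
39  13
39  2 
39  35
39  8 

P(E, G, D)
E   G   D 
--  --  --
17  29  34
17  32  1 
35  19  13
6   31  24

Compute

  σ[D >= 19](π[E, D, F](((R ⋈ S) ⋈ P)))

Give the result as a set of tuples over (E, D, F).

{(17, 34, 12), (17, 34, 26), (17, 34, 33), (17, 34, 7), (6, 24, 22), (6, 24, 40)}

Natural join on B: {(21, 13, 30), (21, 13, 34), (21, 13, 8), (21, 25, 30), (21, 25, 34), (21, 25, 8), (32, 22, 21), (32, 22, 6), (32, 40, 21), (32, 40, 6), (36, 12, 17), (36, 26, 17), (36, 33, 17), (36, 7, 17), (39, 10, 1), (39, 10, 13), (39, 10, 2), (39, 10, 35), (39, 10, 8), (39, 30, 1), (39, 30, 13), (39, 30, 2), (39, 30, 35), (39, 30, 8)}
Natural join on E: {(32, 22, 6, 31, 24), (32, 40, 6, 31, 24), (36, 12, 17, 29, 34), (36, 12, 17, 32, 1), (36, 26, 17, 29, 34), (36, 26, 17, 32, 1), (36, 33, 17, 29, 34), (36, 33, 17, 32, 1), (36, 7, 17, 29, 34), (36, 7, 17, 32, 1), (39, 10, 35, 19, 13), (39, 30, 35, 19, 13)}
Projecting to E, D, F: {(17, 1, 12), (17, 1, 26), (17, 1, 33), (17, 1, 7), (17, 34, 12), (17, 34, 26), (17, 34, 33), (17, 34, 7), (35, 13, 10), (35, 13, 30), (6, 24, 22), (6, 24, 40)}
Filtering on D >= 19 leaves {(17, 34, 12), (17, 34, 26), (17, 34, 33), (17, 34, 7), (6, 24, 22), (6, 24, 40)}.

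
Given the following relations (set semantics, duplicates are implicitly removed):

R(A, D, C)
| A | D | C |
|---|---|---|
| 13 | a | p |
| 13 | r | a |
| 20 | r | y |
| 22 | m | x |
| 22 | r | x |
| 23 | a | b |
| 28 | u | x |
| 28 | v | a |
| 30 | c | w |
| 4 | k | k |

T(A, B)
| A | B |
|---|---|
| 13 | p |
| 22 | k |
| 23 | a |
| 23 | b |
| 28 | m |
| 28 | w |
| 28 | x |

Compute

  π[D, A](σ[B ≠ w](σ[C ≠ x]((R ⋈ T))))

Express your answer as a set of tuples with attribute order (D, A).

{(a, 13), (a, 23), (r, 13), (v, 28)}

Natural join on A: {(13, a, p, p), (13, r, a, p), (22, m, x, k), (22, r, x, k), (23, a, b, a), (23, a, b, b), (28, u, x, m), (28, u, x, w), (28, u, x, x), (28, v, a, m), (28, v, a, w), (28, v, a, x)}
Filtering on C ≠ x leaves {(13, a, p, p), (13, r, a, p), (23, a, b, a), (23, a, b, b), (28, v, a, m), (28, v, a, w), (28, v, a, x)}.
Filtering on B ≠ w leaves {(13, a, p, p), (13, r, a, p), (23, a, b, a), (23, a, b, b), (28, v, a, m), (28, v, a, x)}.
π[D, A]: project onto (D, A) (2 duplicate(s) eliminated) → {(a, 13), (a, 23), (r, 13), (v, 28)}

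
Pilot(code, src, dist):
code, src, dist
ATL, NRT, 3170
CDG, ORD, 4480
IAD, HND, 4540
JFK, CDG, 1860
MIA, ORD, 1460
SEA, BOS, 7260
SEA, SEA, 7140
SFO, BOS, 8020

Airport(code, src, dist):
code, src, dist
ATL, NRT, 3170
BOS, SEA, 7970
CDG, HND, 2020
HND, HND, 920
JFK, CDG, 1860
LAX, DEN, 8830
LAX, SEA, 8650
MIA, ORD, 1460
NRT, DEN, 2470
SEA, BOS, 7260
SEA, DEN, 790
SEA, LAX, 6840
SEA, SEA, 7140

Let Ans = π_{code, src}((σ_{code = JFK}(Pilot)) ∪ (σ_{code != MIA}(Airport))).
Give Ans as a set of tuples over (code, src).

{(ATL, NRT), (BOS, SEA), (CDG, HND), (HND, HND), (JFK, CDG), (LAX, DEN), (LAX, SEA), (NRT, DEN), (SEA, BOS), (SEA, DEN), (SEA, LAX), (SEA, SEA)}

Selection code = JFK: {(JFK, CDG, 1860)}
Selection code != MIA: {(ATL, NRT, 3170), (BOS, SEA, 7970), (CDG, HND, 2020), (HND, HND, 920), (JFK, CDG, 1860), (LAX, DEN, 8830), (LAX, SEA, 8650), (NRT, DEN, 2470), (SEA, BOS, 7260), (SEA, DEN, 790), (SEA, LAX, 6840), (SEA, SEA, 7140)}
Taking the union: {(ATL, NRT, 3170), (BOS, SEA, 7970), (CDG, HND, 2020), (HND, HND, 920), (JFK, CDG, 1860), (LAX, DEN, 8830), (LAX, SEA, 8650), (NRT, DEN, 2470), (SEA, BOS, 7260), (SEA, DEN, 790), (SEA, LAX, 6840), (SEA, SEA, 7140)}
Keep only column(s) code, src: {(ATL, NRT), (BOS, SEA), (CDG, HND), (HND, HND), (JFK, CDG), (LAX, DEN), (LAX, SEA), (NRT, DEN), (SEA, BOS), (SEA, DEN), (SEA, LAX), (SEA, SEA)}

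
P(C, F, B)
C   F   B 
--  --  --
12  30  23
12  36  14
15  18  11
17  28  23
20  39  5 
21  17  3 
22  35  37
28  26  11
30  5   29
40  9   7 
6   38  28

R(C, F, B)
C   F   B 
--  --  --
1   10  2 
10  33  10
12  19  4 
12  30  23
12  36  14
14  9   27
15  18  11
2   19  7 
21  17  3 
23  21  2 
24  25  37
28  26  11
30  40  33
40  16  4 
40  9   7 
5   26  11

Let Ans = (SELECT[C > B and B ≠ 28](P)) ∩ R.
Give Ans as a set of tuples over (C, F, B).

{(15, 18, 11), (21, 17, 3), (28, 26, 11), (40, 9, 7)}

Filtering on C > B and B ≠ 28 leaves {(15, 18, 11), (20, 39, 5), (21, 17, 3), (28, 26, 11), (30, 5, 29), (40, 9, 7)}.
Taking the intersection: {(15, 18, 11), (21, 17, 3), (28, 26, 11), (40, 9, 7)}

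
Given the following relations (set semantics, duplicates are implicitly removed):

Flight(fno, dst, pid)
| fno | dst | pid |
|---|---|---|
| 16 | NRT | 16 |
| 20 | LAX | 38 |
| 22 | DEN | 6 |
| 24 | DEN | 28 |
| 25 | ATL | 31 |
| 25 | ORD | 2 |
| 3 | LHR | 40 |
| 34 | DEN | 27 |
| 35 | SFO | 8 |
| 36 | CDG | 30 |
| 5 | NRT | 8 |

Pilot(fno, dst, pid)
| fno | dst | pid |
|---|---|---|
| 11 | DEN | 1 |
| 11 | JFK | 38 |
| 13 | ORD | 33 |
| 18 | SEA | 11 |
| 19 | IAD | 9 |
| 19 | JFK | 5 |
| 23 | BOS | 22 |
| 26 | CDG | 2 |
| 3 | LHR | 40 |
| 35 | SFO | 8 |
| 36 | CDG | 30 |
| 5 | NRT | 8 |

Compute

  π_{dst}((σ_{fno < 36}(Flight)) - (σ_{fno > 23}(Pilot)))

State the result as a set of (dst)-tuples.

{ATL, DEN, LAX, LHR, NRT, ORD}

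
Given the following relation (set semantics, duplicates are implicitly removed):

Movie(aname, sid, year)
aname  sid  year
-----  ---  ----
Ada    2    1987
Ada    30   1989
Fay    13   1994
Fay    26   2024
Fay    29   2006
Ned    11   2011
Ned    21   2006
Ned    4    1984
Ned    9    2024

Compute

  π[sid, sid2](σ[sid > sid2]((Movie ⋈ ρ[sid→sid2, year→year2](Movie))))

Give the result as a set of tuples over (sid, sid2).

{(11, 4), (11, 9), (21, 11), (21, 4), (21, 9), (26, 13), (29, 13), (29, 26), (30, 2), (9, 4)}

ρ[sid→sid2, year→year2]: schema becomes (aname, sid2, year2); tuples unchanged.
Joining Movie and ρ[sid→sid2, year→year2](Movie) on aname yields {(Ada, 2, 1987, 2, 1987), (Ada, 2, 1987, 30, 1989), (Ada, 30, 1989, 2, 1987), (Ada, 30, 1989, 30, 1989), (Fay, 13, 1994, 13, 1994), (Fay, 13, 1994, 26, 2024), (Fay, 13, 1994, 29, 2006), (Fay, 26, 2024, 13, 1994), (Fay, 26, 2024, 26, 2024), (Fay, 26, 2024, 29, 2006), (Fay, 29, 2006, 13, 1994), (Fay, 29, 2006, 26, 2024), (Fay, 29, 2006, 29, 2006), (Ned, 11, 2011, 11, 2011), (Ned, 11, 2011, 21, 2006), (Ned, 11, 2011, 4, 1984), (Ned, 11, 2011, 9, 2024), (Ned, 21, 2006, 11, 2011), (Ned, 21, 2006, 21, 2006), (Ned, 21, 2006, 4, 1984), (Ned, 21, 2006, 9, 2024), (Ned, 4, 1984, 11, 2011), (Ned, 4, 1984, 21, 2006), (Ned, 4, 1984, 4, 1984), (Ned, 4, 1984, 9, 2024), (Ned, 9, 2024, 11, 2011), (Ned, 9, 2024, 21, 2006), (Ned, 9, 2024, 4, 1984), (Ned, 9, 2024, 9, 2024)}.
Apply σ_{sid > sid2}; surviving tuples: {(Ada, 30, 1989, 2, 1987), (Fay, 26, 2024, 13, 1994), (Fay, 29, 2006, 13, 1994), (Fay, 29, 2006, 26, 2024), (Ned, 11, 2011, 4, 1984), (Ned, 11, 2011, 9, 2024), (Ned, 21, 2006, 11, 2011), (Ned, 21, 2006, 4, 1984), (Ned, 21, 2006, 9, 2024), (Ned, 9, 2024, 4, 1984)}
Keep only column(s) sid, sid2: {(11, 4), (11, 9), (21, 11), (21, 4), (21, 9), (26, 13), (29, 13), (29, 26), (30, 2), (9, 4)}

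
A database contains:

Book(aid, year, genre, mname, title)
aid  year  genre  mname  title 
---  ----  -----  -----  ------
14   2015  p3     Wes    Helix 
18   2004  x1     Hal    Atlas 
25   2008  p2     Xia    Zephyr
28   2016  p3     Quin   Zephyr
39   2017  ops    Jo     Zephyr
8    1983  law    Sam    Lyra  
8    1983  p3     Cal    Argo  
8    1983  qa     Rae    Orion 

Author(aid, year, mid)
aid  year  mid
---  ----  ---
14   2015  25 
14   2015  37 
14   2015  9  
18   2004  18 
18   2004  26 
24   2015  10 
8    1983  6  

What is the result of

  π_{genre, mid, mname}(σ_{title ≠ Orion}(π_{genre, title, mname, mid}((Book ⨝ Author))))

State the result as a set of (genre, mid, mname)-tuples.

{(law, 6, Sam), (p3, 25, Wes), (p3, 37, Wes), (p3, 6, Cal), (p3, 9, Wes), (x1, 18, Hal), (x1, 26, Hal)}

Natural join on aid, year: {(14, 2015, p3, Wes, Helix, 25), (14, 2015, p3, Wes, Helix, 37), (14, 2015, p3, Wes, Helix, 9), (18, 2004, x1, Hal, Atlas, 18), (18, 2004, x1, Hal, Atlas, 26), (8, 1983, law, Sam, Lyra, 6), (8, 1983, p3, Cal, Argo, 6), (8, 1983, qa, Rae, Orion, 6)}
π[genre, title, mname, mid]: project onto (genre, title, mname, mid) → {(law, Lyra, Sam, 6), (p3, Argo, Cal, 6), (p3, Helix, Wes, 25), (p3, Helix, Wes, 37), (p3, Helix, Wes, 9), (qa, Orion, Rae, 6), (x1, Atlas, Hal, 18), (x1, Atlas, Hal, 26)}
σ[title ≠ Orion]: keep tuples satisfying title ≠ Orion → {(law, Lyra, Sam, 6), (p3, Argo, Cal, 6), (p3, Helix, Wes, 25), (p3, Helix, Wes, 37), (p3, Helix, Wes, 9), (x1, Atlas, Hal, 18), (x1, Atlas, Hal, 26)}
π[genre, mid, mname]: project onto (genre, mid, mname) → {(law, 6, Sam), (p3, 25, Wes), (p3, 37, Wes), (p3, 6, Cal), (p3, 9, Wes), (x1, 18, Hal), (x1, 26, Hal)}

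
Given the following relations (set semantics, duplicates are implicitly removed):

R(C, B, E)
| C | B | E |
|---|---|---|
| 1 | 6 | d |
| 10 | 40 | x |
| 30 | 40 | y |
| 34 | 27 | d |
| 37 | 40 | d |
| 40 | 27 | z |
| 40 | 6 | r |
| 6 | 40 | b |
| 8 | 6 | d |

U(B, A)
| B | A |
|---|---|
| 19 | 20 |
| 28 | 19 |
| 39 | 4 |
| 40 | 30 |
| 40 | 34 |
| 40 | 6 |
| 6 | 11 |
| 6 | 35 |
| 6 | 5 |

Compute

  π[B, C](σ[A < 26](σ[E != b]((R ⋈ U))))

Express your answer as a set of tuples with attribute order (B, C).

{(40, 10), (40, 30), (40, 37), (6, 1), (6, 40), (6, 8)}

Natural join on B: {(1, 6, d, 11), (1, 6, d, 35), (1, 6, d, 5), (10, 40, x, 30), (10, 40, x, 34), (10, 40, x, 6), (30, 40, y, 30), (30, 40, y, 34), (30, 40, y, 6), (37, 40, d, 30), (37, 40, d, 34), (37, 40, d, 6), (40, 6, r, 11), (40, 6, r, 35), (40, 6, r, 5), (6, 40, b, 30), (6, 40, b, 34), (6, 40, b, 6), (8, 6, d, 11), (8, 6, d, 35), (8, 6, d, 5)}
σ[E != b]: keep tuples satisfying E != b → {(1, 6, d, 11), (1, 6, d, 35), (1, 6, d, 5), (10, 40, x, 30), (10, 40, x, 34), (10, 40, x, 6), (30, 40, y, 30), (30, 40, y, 34), (30, 40, y, 6), (37, 40, d, 30), (37, 40, d, 34), (37, 40, d, 6), (40, 6, r, 11), (40, 6, r, 35), (40, 6, r, 5), (8, 6, d, 11), (8, 6, d, 35), (8, 6, d, 5)}
σ[A < 26]: keep tuples satisfying A < 26 → {(1, 6, d, 11), (1, 6, d, 5), (10, 40, x, 6), (30, 40, y, 6), (37, 40, d, 6), (40, 6, r, 11), (40, 6, r, 5), (8, 6, d, 11), (8, 6, d, 5)}
Keep only column(s) B, C (3 duplicate(s) eliminated): {(40, 10), (40, 30), (40, 37), (6, 1), (6, 40), (6, 8)}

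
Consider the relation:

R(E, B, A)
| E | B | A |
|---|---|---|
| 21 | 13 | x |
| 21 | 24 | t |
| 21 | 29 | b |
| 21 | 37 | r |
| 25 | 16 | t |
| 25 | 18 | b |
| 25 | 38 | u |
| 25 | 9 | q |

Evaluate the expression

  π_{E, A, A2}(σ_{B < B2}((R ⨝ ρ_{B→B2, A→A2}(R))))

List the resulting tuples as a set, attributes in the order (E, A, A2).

{(21, b, r), (21, t, b), (21, t, r), (21, x, b), (21, x, r), (21, x, t), (25, b, u), (25, q, b), (25, q, t), (25, q, u), (25, t, b), (25, t, u)}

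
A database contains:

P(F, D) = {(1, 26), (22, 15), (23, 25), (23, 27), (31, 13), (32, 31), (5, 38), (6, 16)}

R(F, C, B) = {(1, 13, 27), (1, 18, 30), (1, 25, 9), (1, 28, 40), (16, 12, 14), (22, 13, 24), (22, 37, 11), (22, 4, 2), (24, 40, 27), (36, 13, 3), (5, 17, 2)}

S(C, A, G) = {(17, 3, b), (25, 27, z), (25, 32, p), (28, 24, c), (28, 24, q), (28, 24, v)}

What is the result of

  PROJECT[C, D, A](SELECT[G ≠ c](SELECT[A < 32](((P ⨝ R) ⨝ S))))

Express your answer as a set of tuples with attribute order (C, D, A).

P ⋈ R (natural join on F): {(1, 26, 13, 27), (1, 26, 18, 30), (1, 26, 25, 9), (1, 26, 28, 40), (22, 15, 13, 24), (22, 15, 37, 11), (22, 15, 4, 2), (5, 38, 17, 2)}
(P ⨝ R) ⋈ S (natural join on C): {(1, 26, 25, 9, 27, z), (1, 26, 25, 9, 32, p), (1, 26, 28, 40, 24, c), (1, 26, 28, 40, 24, q), (1, 26, 28, 40, 24, v), (5, 38, 17, 2, 3, b)}
Selection A < 32: {(1, 26, 25, 9, 27, z), (1, 26, 28, 40, 24, c), (1, 26, 28, 40, 24, q), (1, 26, 28, 40, 24, v), (5, 38, 17, 2, 3, b)}
Selection G ≠ c: {(1, 26, 25, 9, 27, z), (1, 26, 28, 40, 24, q), (1, 26, 28, 40, 24, v), (5, 38, 17, 2, 3, b)}
Projecting to C, D, A (1 duplicate(s) eliminated): {(17, 38, 3), (25, 26, 27), (28, 26, 24)}

{(17, 38, 3), (25, 26, 27), (28, 26, 24)}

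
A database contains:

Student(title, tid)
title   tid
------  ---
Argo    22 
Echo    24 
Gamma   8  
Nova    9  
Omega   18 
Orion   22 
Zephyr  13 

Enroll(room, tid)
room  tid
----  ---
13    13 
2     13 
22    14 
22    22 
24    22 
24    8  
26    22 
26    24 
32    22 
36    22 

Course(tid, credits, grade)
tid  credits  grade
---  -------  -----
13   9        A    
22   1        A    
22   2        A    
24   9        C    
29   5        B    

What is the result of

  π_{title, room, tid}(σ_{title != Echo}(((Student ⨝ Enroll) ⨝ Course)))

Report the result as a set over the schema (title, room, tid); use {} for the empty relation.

{(Argo, 22, 22), (Argo, 24, 22), (Argo, 26, 22), (Argo, 32, 22), (Argo, 36, 22), (Orion, 22, 22), (Orion, 24, 22), (Orion, 26, 22), (Orion, 32, 22), (Orion, 36, 22), (Zephyr, 13, 13), (Zephyr, 2, 13)}

Student ⋈ Enroll (natural join on tid): {(Argo, 22, 22), (Argo, 22, 24), (Argo, 22, 26), (Argo, 22, 32), (Argo, 22, 36), (Echo, 24, 26), (Gamma, 8, 24), (Orion, 22, 22), (Orion, 22, 24), (Orion, 22, 26), (Orion, 22, 32), (Orion, 22, 36), (Zephyr, 13, 13), (Zephyr, 13, 2)}
(Student ⨝ Enroll) ⋈ Course (natural join on tid): {(Argo, 22, 22, 1, A), (Argo, 22, 22, 2, A), (Argo, 22, 24, 1, A), (Argo, 22, 24, 2, A), (Argo, 22, 26, 1, A), (Argo, 22, 26, 2, A), (Argo, 22, 32, 1, A), (Argo, 22, 32, 2, A), (Argo, 22, 36, 1, A), (Argo, 22, 36, 2, A), (Echo, 24, 26, 9, C), (Orion, 22, 22, 1, A), (Orion, 22, 22, 2, A), (Orion, 22, 24, 1, A), (Orion, 22, 24, 2, A), (Orion, 22, 26, 1, A), (Orion, 22, 26, 2, A), (Orion, 22, 32, 1, A), (Orion, 22, 32, 2, A), (Orion, 22, 36, 1, A), (Orion, 22, 36, 2, A), (Zephyr, 13, 13, 9, A), (Zephyr, 13, 2, 9, A)}
Filtering on title != Echo leaves {(Argo, 22, 22, 1, A), (Argo, 22, 22, 2, A), (Argo, 22, 24, 1, A), (Argo, 22, 24, 2, A), (Argo, 22, 26, 1, A), (Argo, 22, 26, 2, A), (Argo, 22, 32, 1, A), (Argo, 22, 32, 2, A), (Argo, 22, 36, 1, A), (Argo, 22, 36, 2, A), (Orion, 22, 22, 1, A), (Orion, 22, 22, 2, A), (Orion, 22, 24, 1, A), (Orion, 22, 24, 2, A), (Orion, 22, 26, 1, A), (Orion, 22, 26, 2, A), (Orion, 22, 32, 1, A), (Orion, 22, 32, 2, A), (Orion, 22, 36, 1, A), (Orion, 22, 36, 2, A), (Zephyr, 13, 13, 9, A), (Zephyr, 13, 2, 9, A)}.
Projecting to title, room, tid (10 duplicate(s) eliminated): {(Argo, 22, 22), (Argo, 24, 22), (Argo, 26, 22), (Argo, 32, 22), (Argo, 36, 22), (Orion, 22, 22), (Orion, 24, 22), (Orion, 26, 22), (Orion, 32, 22), (Orion, 36, 22), (Zephyr, 13, 13), (Zephyr, 2, 13)}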